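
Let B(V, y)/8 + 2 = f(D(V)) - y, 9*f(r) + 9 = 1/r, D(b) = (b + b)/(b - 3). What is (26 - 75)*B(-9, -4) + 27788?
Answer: 738908/27 ≈ 27367.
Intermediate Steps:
D(b) = 2*b/(-3 + b) (D(b) = (2*b)/(-3 + b) = 2*b/(-3 + b))
f(r) = -1 + 1/(9*r)
B(V, y) = -16 - 8*y + 4*(-3 + V)*(⅑ - 2*V/(-3 + V))/V (B(V, y) = -16 + 8*((⅑ - 2*V/(-3 + V))/((2*V/(-3 + V))) - y) = -16 + 8*(((-3 + V)/(2*V))*(⅑ - 2*V/(-3 + V)) - y) = -16 + 8*((-3 + V)*(⅑ - 2*V/(-3 + V))/(2*V) - y) = -16 + 8*(-y + (-3 + V)*(⅑ - 2*V/(-3 + V))/(2*V)) = -16 + (-8*y + 4*(-3 + V)*(⅑ - 2*V/(-3 + V))/V) = -16 - 8*y + 4*(-3 + V)*(⅑ - 2*V/(-3 + V))/V)
(26 - 75)*B(-9, -4) + 27788 = (26 - 75)*(-212/9 - 8*(-4) - 4/3/(-9)) + 27788 = -49*(-212/9 + 32 - 4/3*(-⅑)) + 27788 = -49*(-212/9 + 32 + 4/27) + 27788 = -49*232/27 + 27788 = -11368/27 + 27788 = 738908/27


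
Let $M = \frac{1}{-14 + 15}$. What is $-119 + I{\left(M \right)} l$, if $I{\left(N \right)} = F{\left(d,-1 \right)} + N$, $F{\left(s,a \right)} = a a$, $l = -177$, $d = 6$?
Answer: $-473$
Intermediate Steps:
$M = 1$ ($M = 1^{-1} = 1$)
$F{\left(s,a \right)} = a^{2}$
$I{\left(N \right)} = 1 + N$ ($I{\left(N \right)} = \left(-1\right)^{2} + N = 1 + N$)
$-119 + I{\left(M \right)} l = -119 + \left(1 + 1\right) \left(-177\right) = -119 + 2 \left(-177\right) = -119 - 354 = -473$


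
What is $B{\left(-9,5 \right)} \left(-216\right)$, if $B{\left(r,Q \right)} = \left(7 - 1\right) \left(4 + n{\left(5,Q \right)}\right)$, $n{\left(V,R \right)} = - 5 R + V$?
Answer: $20736$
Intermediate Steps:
$n{\left(V,R \right)} = V - 5 R$
$B{\left(r,Q \right)} = 54 - 30 Q$ ($B{\left(r,Q \right)} = \left(7 - 1\right) \left(4 - \left(-5 + 5 Q\right)\right) = 6 \left(9 - 5 Q\right) = 54 - 30 Q$)
$B{\left(-9,5 \right)} \left(-216\right) = \left(54 - 150\right) \left(-216\right) = \left(-96\right) \left(-216\right) = 20736$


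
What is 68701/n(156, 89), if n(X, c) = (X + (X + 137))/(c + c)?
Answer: 12228778/449 ≈ 27236.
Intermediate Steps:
n(X, c) = (137 + 2*X)/(2*c) (n(X, c) = (X + (137 + X))/((2*c)) = (137 + 2*X)*(1/(2*c)) = (137 + 2*X)/(2*c))
68701/n(156, 89) = 68701/(((137/2 + 156)/89)) = 68701/(((1/89)*(449/2))) = 68701/(449/178) = 68701*(178/449) = 12228778/449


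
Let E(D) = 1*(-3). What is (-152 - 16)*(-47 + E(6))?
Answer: 8400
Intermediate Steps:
E(D) = -3
(-152 - 16)*(-47 + E(6)) = (-152 - 16)*(-47 - 3) = -168*(-50) = 8400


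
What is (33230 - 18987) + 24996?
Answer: 39239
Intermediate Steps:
(33230 - 18987) + 24996 = 14243 + 24996 = 39239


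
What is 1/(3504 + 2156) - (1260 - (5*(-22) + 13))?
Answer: -7680619/5660 ≈ -1357.0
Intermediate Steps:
1/(3504 + 2156) - (1260 - (5*(-22) + 13)) = 1/5660 - (1260 - (-110 + 13)) = 1/5660 - (1260 - 1*(-97)) = 1/5660 - (1260 + 97) = 1/5660 - 1*1357 = 1/5660 - 1357 = -7680619/5660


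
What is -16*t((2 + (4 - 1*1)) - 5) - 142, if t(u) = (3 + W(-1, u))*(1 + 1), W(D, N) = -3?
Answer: -142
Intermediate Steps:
t(u) = 0 (t(u) = (3 - 3)*(1 + 1) = 0*2 = 0)
-16*t((2 + (4 - 1*1)) - 5) - 142 = -16*0 - 142 = 0 - 142 = -142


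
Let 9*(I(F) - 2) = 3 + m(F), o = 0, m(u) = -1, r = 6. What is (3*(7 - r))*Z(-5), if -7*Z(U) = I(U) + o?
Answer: -20/21 ≈ -0.95238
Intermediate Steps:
I(F) = 20/9 (I(F) = 2 + (3 - 1)/9 = 2 + (⅑)*2 = 2 + 2/9 = 20/9)
Z(U) = -20/63 (Z(U) = -(20/9 + 0)/7 = -⅐*20/9 = -20/63)
(3*(7 - r))*Z(-5) = (3*(7 - 1*6))*(-20/63) = (3*(7 - 6))*(-20/63) = (3*1)*(-20/63) = 3*(-20/63) = -20/21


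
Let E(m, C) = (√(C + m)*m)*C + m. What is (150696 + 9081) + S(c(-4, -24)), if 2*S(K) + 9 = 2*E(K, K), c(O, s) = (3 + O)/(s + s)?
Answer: 7669081/48 + √6/27648 ≈ 1.5977e+5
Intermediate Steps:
c(O, s) = (3 + O)/(2*s) (c(O, s) = (3 + O)/((2*s)) = (3 + O)*(1/(2*s)) = (3 + O)/(2*s))
E(m, C) = m + C*m*√(C + m) (E(m, C) = (m*√(C + m))*C + m = C*m*√(C + m) + m = m + C*m*√(C + m))
S(K) = -9/2 + K*(1 + √2*K^(3/2)) (S(K) = -9/2 + (2*(K*(1 + K*√(K + K))))/2 = -9/2 + (2*(K*(1 + K*√(2*K))))/2 = -9/2 + (2*(K*(1 + K*(√2*√K))))/2 = -9/2 + (2*(K*(1 + √2*K^(3/2))))/2 = -9/2 + (2*K*(1 + √2*K^(3/2)))/2 = -9/2 + K*(1 + √2*K^(3/2)))
(150696 + 9081) + S(c(-4, -24)) = (150696 + 9081) + (-9/2 + (½)*(3 - 4)/(-24) + √2*((½)*(3 - 4)/(-24))^(5/2)) = 159777 + (-9/2 + (½)*(-1/24)*(-1) + √2*((½)*(-1/24)*(-1))^(5/2)) = 159777 + (-9/2 + 1/48 + √2*(1/48)^(5/2)) = 159777 + (-9/2 + 1/48 + √2*(√3/27648)) = 159777 + (-9/2 + 1/48 + √6/27648) = 159777 + (-215/48 + √6/27648) = 7669081/48 + √6/27648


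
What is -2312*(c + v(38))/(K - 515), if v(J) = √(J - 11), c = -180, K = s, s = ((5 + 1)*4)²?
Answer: 416160/61 - 6936*√3/61 ≈ 6625.4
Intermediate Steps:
s = 576 (s = (6*4)² = 24² = 576)
K = 576
v(J) = √(-11 + J)
-2312*(c + v(38))/(K - 515) = -2312*(-180 + √(-11 + 38))/(576 - 515) = -2312*(-180 + √27)/61 = -2312*(-180 + 3*√3)/61 = -2312*(-180/61 + 3*√3/61) = 416160/61 - 6936*√3/61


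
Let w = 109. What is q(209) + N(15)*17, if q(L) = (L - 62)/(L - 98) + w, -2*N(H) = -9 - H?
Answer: 11630/37 ≈ 314.32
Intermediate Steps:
N(H) = 9/2 + H/2 (N(H) = -(-9 - H)/2 = 9/2 + H/2)
q(L) = 109 + (-62 + L)/(-98 + L) (q(L) = (L - 62)/(L - 98) + 109 = (-62 + L)/(-98 + L) + 109 = 109 + (-62 + L)/(-98 + L))
q(209) + N(15)*17 = 2*(-5372 + 55*209)/(-98 + 209) + (9/2 + (1/2)*15)*17 = 2*(-5372 + 11495)/111 + (9/2 + 15/2)*17 = 2*(1/111)*6123 + 12*17 = 4082/37 + 204 = 11630/37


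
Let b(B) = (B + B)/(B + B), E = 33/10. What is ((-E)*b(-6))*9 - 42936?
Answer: -429657/10 ≈ -42966.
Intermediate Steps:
E = 33/10 (E = 33*(1/10) = 33/10 ≈ 3.3000)
b(B) = 1 (b(B) = (2*B)/((2*B)) = (2*B)*(1/(2*B)) = 1)
((-E)*b(-6))*9 - 42936 = (-1*33/10*1)*9 - 42936 = -33/10*1*9 - 42936 = -33/10*9 - 42936 = -297/10 - 42936 = -429657/10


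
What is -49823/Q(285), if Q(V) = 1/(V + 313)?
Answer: -29794154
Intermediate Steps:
Q(V) = 1/(313 + V)
-49823/Q(285) = -49823/(1/(313 + 285)) = -49823/(1/598) = -49823/1/598 = -49823*598 = -29794154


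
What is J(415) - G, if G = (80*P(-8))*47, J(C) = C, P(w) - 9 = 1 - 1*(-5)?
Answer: -55985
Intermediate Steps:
P(w) = 15 (P(w) = 9 + (1 - 1*(-5)) = 9 + (1 + 5) = 9 + 6 = 15)
G = 56400 (G = (80*15)*47 = 1200*47 = 56400)
J(415) - G = 415 - 1*56400 = 415 - 56400 = -55985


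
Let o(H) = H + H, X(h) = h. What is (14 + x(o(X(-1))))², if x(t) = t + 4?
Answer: 256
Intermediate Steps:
o(H) = 2*H
x(t) = 4 + t
(14 + x(o(X(-1))))² = (14 + (4 + 2*(-1)))² = (14 + (4 - 2))² = (14 + 2)² = 16² = 256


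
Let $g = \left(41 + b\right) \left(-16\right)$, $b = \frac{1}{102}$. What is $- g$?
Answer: $\frac{33464}{51} \approx 656.16$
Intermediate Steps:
$b = \frac{1}{102} \approx 0.0098039$
$g = - \frac{33464}{51}$ ($g = \left(41 + \frac{1}{102}\right) \left(-16\right) = \frac{4183}{102} \left(-16\right) = - \frac{33464}{51} \approx -656.16$)
$- g = \left(-1\right) \left(- \frac{33464}{51}\right) = \frac{33464}{51}$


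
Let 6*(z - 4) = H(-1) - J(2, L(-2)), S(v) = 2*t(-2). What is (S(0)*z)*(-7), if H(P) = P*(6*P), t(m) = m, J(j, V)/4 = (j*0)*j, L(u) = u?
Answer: 140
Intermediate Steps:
J(j, V) = 0 (J(j, V) = 4*((j*0)*j) = 4*(0*j) = 4*0 = 0)
H(P) = 6*P²
S(v) = -4 (S(v) = 2*(-2) = -4)
z = 5 (z = 4 + (6*(-1)² - 1*0)/6 = 4 + (6*1 + 0)/6 = 4 + (6 + 0)/6 = 4 + (⅙)*6 = 4 + 1 = 5)
(S(0)*z)*(-7) = -4*5*(-7) = -20*(-7) = 140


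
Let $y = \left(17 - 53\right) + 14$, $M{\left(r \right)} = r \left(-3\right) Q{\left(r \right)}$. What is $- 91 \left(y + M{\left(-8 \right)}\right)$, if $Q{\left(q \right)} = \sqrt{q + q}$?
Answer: $2002 - 8736 i \approx 2002.0 - 8736.0 i$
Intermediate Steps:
$Q{\left(q \right)} = \sqrt{2} \sqrt{q}$ ($Q{\left(q \right)} = \sqrt{2 q} = \sqrt{2} \sqrt{q}$)
$M{\left(r \right)} = - 3 \sqrt{2} r^{\frac{3}{2}}$ ($M{\left(r \right)} = r \left(-3\right) \sqrt{2} \sqrt{r} = - 3 r \sqrt{2} \sqrt{r} = - 3 \sqrt{2} r^{\frac{3}{2}}$)
$y = -22$ ($y = -36 + 14 = -22$)
$- 91 \left(y + M{\left(-8 \right)}\right) = - 91 \left(-22 - 3 \sqrt{2} \left(-8\right)^{\frac{3}{2}}\right) = - 91 \left(-22 - 3 \sqrt{2} \left(- 16 i \sqrt{2}\right)\right) = - 91 \left(-22 + 96 i\right) = 2002 - 8736 i$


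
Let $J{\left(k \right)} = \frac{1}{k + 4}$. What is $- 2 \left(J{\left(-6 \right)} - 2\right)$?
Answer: $5$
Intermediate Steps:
$J{\left(k \right)} = \frac{1}{4 + k}$
$- 2 \left(J{\left(-6 \right)} - 2\right) = - 2 \left(\frac{1}{4 - 6} - 2\right) = - 2 \left(\frac{1}{-2} - 2\right) = - 2 \left(- \frac{1}{2} - 2\right) = \left(-2\right) \left(- \frac{5}{2}\right) = 5$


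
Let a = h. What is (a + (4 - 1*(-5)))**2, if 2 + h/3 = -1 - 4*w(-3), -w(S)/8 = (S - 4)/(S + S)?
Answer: 12544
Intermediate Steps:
w(S) = -4*(-4 + S)/S (w(S) = -8*(S - 4)/(S + S) = -8*(-4 + S)/(2*S) = -8*(-4 + S)*1/(2*S) = -4*(-4 + S)/S)
h = 103 (h = -6 + 3*(-1 - 4*(-4 + 16/(-3))) = -6 + 3*(-1 - 4*(-4 + 16*(-1/3))) = -6 + 3*(-1 - 4*(-4 - 16/3)) = -6 + 3*(-1 - 4*(-28/3)) = -6 + 3*(-1 + 112/3) = -6 + 3*(109/3) = -6 + 109 = 103)
a = 103
(a + (4 - 1*(-5)))**2 = (103 + (4 - 1*(-5)))**2 = (103 + (4 + 5))**2 = (103 + 9)**2 = 112**2 = 12544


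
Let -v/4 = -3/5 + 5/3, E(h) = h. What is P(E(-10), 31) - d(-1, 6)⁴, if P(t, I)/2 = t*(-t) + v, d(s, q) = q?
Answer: -22568/15 ≈ -1504.5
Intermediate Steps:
v = -64/15 (v = -4*(-3/5 + 5/3) = -4*(-3*⅕ + 5*(⅓)) = -4*(-⅗ + 5/3) = -4*16/15 = -64/15 ≈ -4.2667)
P(t, I) = -128/15 - 2*t² (P(t, I) = 2*(t*(-t) - 64/15) = 2*(-t² - 64/15) = 2*(-64/15 - t²) = -128/15 - 2*t²)
P(E(-10), 31) - d(-1, 6)⁴ = (-128/15 - 2*(-10)²) - 1*6⁴ = (-128/15 - 2*100) - 1*1296 = (-128/15 - 200) - 1296 = -3128/15 - 1296 = -22568/15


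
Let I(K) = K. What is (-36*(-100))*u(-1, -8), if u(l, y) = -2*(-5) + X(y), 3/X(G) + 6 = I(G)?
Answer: 246600/7 ≈ 35229.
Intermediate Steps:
X(G) = 3/(-6 + G)
u(l, y) = 10 + 3/(-6 + y) (u(l, y) = -2*(-5) + 3/(-6 + y) = 10 + 3/(-6 + y))
(-36*(-100))*u(-1, -8) = (-36*(-100))*((-57 + 10*(-8))/(-6 - 8)) = 3600*((-57 - 80)/(-14)) = 3600*(-1/14*(-137)) = 3600*(137/14) = 246600/7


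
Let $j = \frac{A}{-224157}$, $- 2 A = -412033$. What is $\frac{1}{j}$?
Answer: $- \frac{448314}{412033} \approx -1.0881$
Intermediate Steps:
$A = \frac{412033}{2}$ ($A = \left(- \frac{1}{2}\right) \left(-412033\right) = \frac{412033}{2} \approx 2.0602 \cdot 10^{5}$)
$j = - \frac{412033}{448314}$ ($j = \frac{412033}{2 \left(-224157\right)} = \frac{412033}{2} \left(- \frac{1}{224157}\right) = - \frac{412033}{448314} \approx -0.91907$)
$\frac{1}{j} = \frac{1}{- \frac{412033}{448314}} = - \frac{448314}{412033}$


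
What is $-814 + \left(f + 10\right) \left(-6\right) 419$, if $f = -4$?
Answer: $-15898$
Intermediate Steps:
$-814 + \left(f + 10\right) \left(-6\right) 419 = -814 + \left(-4 + 10\right) \left(-6\right) 419 = -814 + 6 \left(-6\right) 419 = -814 - 15084 = -15898$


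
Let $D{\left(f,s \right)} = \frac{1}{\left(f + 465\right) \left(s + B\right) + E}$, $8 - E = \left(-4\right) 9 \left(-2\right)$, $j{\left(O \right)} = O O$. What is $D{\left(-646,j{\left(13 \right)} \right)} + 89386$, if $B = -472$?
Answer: $\frac{4896475695}{54779} \approx 89386.0$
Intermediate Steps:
$j{\left(O \right)} = O^{2}$
$E = -64$ ($E = 8 - \left(-4\right) 9 \left(-2\right) = 8 - \left(-36\right) \left(-2\right) = 8 - 72 = -64$)
$D{\left(f,s \right)} = \frac{1}{-64 + \left(-472 + s\right) \left(465 + f\right)}$ ($D{\left(f,s \right)} = \frac{1}{\left(f + 465\right) \left(s - 472\right) - 64} = \frac{1}{\left(465 + f\right) \left(-472 + s\right) - 64} = \frac{1}{\left(-472 + s\right) \left(465 + f\right) - 64} = \frac{1}{-64 + \left(-472 + s\right) \left(465 + f\right)}$)
$D{\left(-646,j{\left(13 \right)} \right)} + 89386 = \frac{1}{-219544 - -304912 + 465 \cdot 13^{2} - 646 \cdot 13^{2}} + 89386 = \frac{1}{-219544 + 304912 + 465 \cdot 169 - 109174} + 89386 = \frac{1}{-219544 + 304912 + 78585 - 109174} + 89386 = \frac{1}{54779} + 89386 = \frac{4896475695}{54779}$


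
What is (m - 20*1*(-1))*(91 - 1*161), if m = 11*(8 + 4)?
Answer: -10640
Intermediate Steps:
m = 132 (m = 11*12 = 132)
(m - 20*1*(-1))*(91 - 1*161) = (132 - 20*1*(-1))*(91 - 1*161) = (132 - 20*(-1))*(91 - 161) = (132 + 20)*(-70) = 152*(-70) = -10640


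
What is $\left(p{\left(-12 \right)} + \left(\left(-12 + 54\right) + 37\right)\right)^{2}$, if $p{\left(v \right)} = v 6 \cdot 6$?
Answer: $124609$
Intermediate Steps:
$p{\left(v \right)} = 36 v$ ($p{\left(v \right)} = 6 v 6 = 36 v$)
$\left(p{\left(-12 \right)} + \left(\left(-12 + 54\right) + 37\right)\right)^{2} = \left(36 \left(-12\right) + \left(\left(-12 + 54\right) + 37\right)\right)^{2} = \left(-432 + \left(42 + 37\right)\right)^{2} = \left(-432 + 79\right)^{2} = \left(-353\right)^{2} = 124609$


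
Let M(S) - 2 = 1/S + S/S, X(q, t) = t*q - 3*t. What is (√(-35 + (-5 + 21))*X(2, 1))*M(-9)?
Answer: -26*I*√19/9 ≈ -12.592*I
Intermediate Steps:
X(q, t) = -3*t + q*t (X(q, t) = q*t - 3*t = -3*t + q*t)
M(S) = 3 + 1/S (M(S) = 2 + (1/S + S/S) = 2 + (1/S + 1) = 2 + (1 + 1/S) = 3 + 1/S)
(√(-35 + (-5 + 21))*X(2, 1))*M(-9) = (√(-35 + (-5 + 21))*(1*(-3 + 2)))*(3 + 1/(-9)) = (√(-35 + 16)*(1*(-1)))*(3 - ⅑) = (√(-19)*(-1))*(26/9) = ((I*√19)*(-1))*(26/9) = -I*√19*(26/9) = -26*I*√19/9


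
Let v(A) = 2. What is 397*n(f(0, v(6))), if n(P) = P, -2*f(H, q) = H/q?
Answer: 0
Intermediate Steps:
f(H, q) = -H/(2*q)
397*n(f(0, v(6))) = 397*(-½*0/2) = 397*(-½*0*½) = 397*0 = 0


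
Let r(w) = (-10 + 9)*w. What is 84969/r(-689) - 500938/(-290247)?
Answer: 25007143625/199980183 ≈ 125.05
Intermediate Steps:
r(w) = -w
84969/r(-689) - 500938/(-290247) = 84969/((-1*(-689))) - 500938/(-290247) = 84969/689 - 500938*(-1/290247) = 84969*(1/689) + 500938/290247 = 84969/689 + 500938/290247 = 25007143625/199980183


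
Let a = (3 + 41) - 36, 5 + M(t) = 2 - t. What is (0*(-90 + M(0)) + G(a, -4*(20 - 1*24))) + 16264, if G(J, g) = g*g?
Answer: 16520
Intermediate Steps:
M(t) = -3 - t (M(t) = -5 + (2 - t) = -3 - t)
a = 8 (a = 44 - 36 = 8)
G(J, g) = g**2
(0*(-90 + M(0)) + G(a, -4*(20 - 1*24))) + 16264 = (0*(-90 + (-3 - 1*0)) + (-4*(20 - 1*24))**2) + 16264 = (0*(-90 + (-3 + 0)) + (-4*(20 - 24))**2) + 16264 = (0*(-90 - 3) + (-4*(-4))**2) + 16264 = (0*(-93) + 16**2) + 16264 = (0 + 256) + 16264 = 256 + 16264 = 16520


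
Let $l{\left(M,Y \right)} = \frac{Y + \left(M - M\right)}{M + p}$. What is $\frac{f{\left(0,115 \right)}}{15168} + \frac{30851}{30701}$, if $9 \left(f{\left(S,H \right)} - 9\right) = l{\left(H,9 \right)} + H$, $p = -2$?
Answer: $\frac{476583325513}{473589205056} \approx 1.0063$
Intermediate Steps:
$l{\left(M,Y \right)} = \frac{Y}{-2 + M}$ ($l{\left(M,Y \right)} = \frac{Y + \left(M - M\right)}{M - 2} = \frac{Y + 0}{-2 + M} = \frac{Y}{-2 + M}$)
$f{\left(S,H \right)} = 9 + \frac{1}{-2 + H} + \frac{H}{9}$ ($f{\left(S,H \right)} = 9 + \frac{\frac{9}{-2 + H} + H}{9} = 9 + \frac{H + \frac{9}{-2 + H}}{9} = 9 + \left(\frac{1}{-2 + H} + \frac{H}{9}\right) = 9 + \frac{1}{-2 + H} + \frac{H}{9}$)
$\frac{f{\left(0,115 \right)}}{15168} + \frac{30851}{30701} = \frac{\frac{1}{9} \frac{1}{-2 + 115} \left(9 + \left(-2 + 115\right) \left(81 + 115\right)\right)}{15168} + \frac{30851}{30701} = \frac{9 + 113 \cdot 196}{9 \cdot 113} \cdot \frac{1}{15168} + 30851 \cdot \frac{1}{30701} = \frac{1}{9} \cdot \frac{1}{113} \left(9 + 22148\right) \frac{1}{15168} + \frac{30851}{30701} = \frac{1}{9} \cdot \frac{1}{113} \cdot 22157 \cdot \frac{1}{15168} + \frac{30851}{30701} = \frac{22157}{1017} \cdot \frac{1}{15168} + \frac{30851}{30701} = \frac{22157}{15425856} + \frac{30851}{30701} = \frac{476583325513}{473589205056}$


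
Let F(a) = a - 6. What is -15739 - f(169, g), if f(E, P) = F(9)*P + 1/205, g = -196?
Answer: -3105956/205 ≈ -15151.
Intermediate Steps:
F(a) = -6 + a
f(E, P) = 1/205 + 3*P (f(E, P) = (-6 + 9)*P + 1/205 = 3*P + 1/205 = 1/205 + 3*P)
-15739 - f(169, g) = -15739 - (1/205 + 3*(-196)) = -15739 - (1/205 - 588) = -15739 - 1*(-120539/205) = -15739 + 120539/205 = -3105956/205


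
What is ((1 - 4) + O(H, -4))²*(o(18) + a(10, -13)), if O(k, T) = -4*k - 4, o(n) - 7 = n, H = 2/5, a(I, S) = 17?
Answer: 77658/25 ≈ 3106.3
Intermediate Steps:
H = ⅖ (H = 2*(⅕) = ⅖ ≈ 0.40000)
o(n) = 7 + n
O(k, T) = -4 - 4*k
((1 - 4) + O(H, -4))²*(o(18) + a(10, -13)) = ((1 - 4) + (-4 - 4*⅖))²*((7 + 18) + 17) = (-3 + (-4 - 8/5))²*(25 + 17) = (-3 - 28/5)²*42 = (-43/5)²*42 = (1849/25)*42 = 77658/25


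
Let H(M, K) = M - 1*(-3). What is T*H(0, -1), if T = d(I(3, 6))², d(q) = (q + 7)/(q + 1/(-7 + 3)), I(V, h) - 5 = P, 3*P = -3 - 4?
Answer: 48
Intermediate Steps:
H(M, K) = 3 + M (H(M, K) = M + 3 = 3 + M)
P = -7/3 (P = (-3 - 4)/3 = (⅓)*(-7) = -7/3 ≈ -2.3333)
I(V, h) = 8/3 (I(V, h) = 5 - 7/3 = 8/3)
d(q) = (7 + q)/(-¼ + q) (d(q) = (7 + q)/(q + 1/(-4)) = (7 + q)/(q - ¼) = (7 + q)/(-¼ + q))
T = 16 (T = (4*(7 + 8/3)/(-1 + 4*(8/3)))² = (4*(29/3)/(-1 + 32/3))² = (4*(29/3)/(29/3))² = (4*(3/29)*(29/3))² = 4² = 16)
T*H(0, -1) = 16*(3 + 0) = 16*3 = 48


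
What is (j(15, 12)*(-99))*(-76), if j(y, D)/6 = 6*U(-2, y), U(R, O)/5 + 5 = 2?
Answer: -4062960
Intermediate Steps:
U(R, O) = -15 (U(R, O) = -25 + 5*2 = -25 + 10 = -15)
j(y, D) = -540 (j(y, D) = 6*(6*(-15)) = 6*(-90) = -540)
(j(15, 12)*(-99))*(-76) = -540*(-99)*(-76) = 53460*(-76) = -4062960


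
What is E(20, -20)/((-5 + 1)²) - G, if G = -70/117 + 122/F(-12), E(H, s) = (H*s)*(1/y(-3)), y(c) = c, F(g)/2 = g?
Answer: 6559/468 ≈ 14.015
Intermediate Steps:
F(g) = 2*g
E(H, s) = -H*s/3 (E(H, s) = (H*s)*(1/(-3)) = (H*s)*(1*(-⅓)) = (H*s)*(-⅓) = -H*s/3)
G = -2659/468 (G = -70/117 + 122/((2*(-12))) = -70*1/117 + 122/(-24) = -70/117 + 122*(-1/24) = -70/117 - 61/12 = -2659/468 ≈ -5.6816)
E(20, -20)/((-5 + 1)²) - G = (-⅓*20*(-20))/((-5 + 1)²) - 1*(-2659/468) = 400/(3*((-4)²)) + 2659/468 = (400/3)/16 + 2659/468 = (400/3)*(1/16) + 2659/468 = 25/3 + 2659/468 = 6559/468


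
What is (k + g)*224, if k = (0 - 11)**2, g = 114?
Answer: 52640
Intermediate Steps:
k = 121 (k = (-11)**2 = 121)
(k + g)*224 = (121 + 114)*224 = 235*224 = 52640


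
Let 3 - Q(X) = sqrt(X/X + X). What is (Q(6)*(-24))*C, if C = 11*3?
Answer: -2376 + 792*sqrt(7) ≈ -280.56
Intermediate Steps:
C = 33
Q(X) = 3 - sqrt(1 + X) (Q(X) = 3 - sqrt(X/X + X) = 3 - sqrt(1 + X))
(Q(6)*(-24))*C = ((3 - sqrt(1 + 6))*(-24))*33 = ((3 - sqrt(7))*(-24))*33 = (-72 + 24*sqrt(7))*33 = -2376 + 792*sqrt(7)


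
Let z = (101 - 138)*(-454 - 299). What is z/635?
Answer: 27861/635 ≈ 43.876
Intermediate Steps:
z = 27861 (z = -37*(-753) = 27861)
z/635 = 27861/635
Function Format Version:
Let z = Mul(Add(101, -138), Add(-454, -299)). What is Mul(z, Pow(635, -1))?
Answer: Rational(27861, 635) ≈ 43.876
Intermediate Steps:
z = 27861 (z = Mul(-37, -753) = 27861)
Mul(z, Pow(635, -1)) = Mul(27861, Pow(635, -1)) = Mul(27861, Rational(1, 635)) = Rational(27861, 635)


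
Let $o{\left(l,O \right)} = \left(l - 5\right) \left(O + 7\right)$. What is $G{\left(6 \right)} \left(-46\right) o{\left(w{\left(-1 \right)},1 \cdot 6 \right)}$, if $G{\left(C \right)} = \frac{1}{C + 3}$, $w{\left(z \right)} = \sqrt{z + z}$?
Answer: $\frac{2990}{9} - \frac{598 i \sqrt{2}}{9} \approx 332.22 - 93.967 i$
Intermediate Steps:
$w{\left(z \right)} = \sqrt{2} \sqrt{z}$ ($w{\left(z \right)} = \sqrt{2 z} = \sqrt{2} \sqrt{z}$)
$G{\left(C \right)} = \frac{1}{3 + C}$
$o{\left(l,O \right)} = \left(-5 + l\right) \left(7 + O\right)$
$G{\left(6 \right)} \left(-46\right) o{\left(w{\left(-1 \right)},1 \cdot 6 \right)} = \frac{1}{3 + 6} \left(-46\right) \left(-35 - 5 \cdot 1 \cdot 6 + 7 \sqrt{2} \sqrt{-1} + 1 \cdot 6 \sqrt{2} \sqrt{-1}\right) = \frac{1}{9} \left(-46\right) \left(-35 - 30 + 7 \sqrt{2} i + 6 \sqrt{2} i\right) = \frac{1}{9} \left(-46\right) \left(-35 - 30 + 7 i \sqrt{2} + 6 i \sqrt{2}\right) = - \frac{46 \left(-35 - 30 + 7 i \sqrt{2} + 6 i \sqrt{2}\right)}{9} = - \frac{46 \left(-65 + 13 i \sqrt{2}\right)}{9} = \frac{2990}{9} - \frac{598 i \sqrt{2}}{9}$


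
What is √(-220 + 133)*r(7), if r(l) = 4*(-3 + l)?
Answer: 16*I*√87 ≈ 149.24*I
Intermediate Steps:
r(l) = -12 + 4*l
√(-220 + 133)*r(7) = √(-220 + 133)*(-12 + 4*7) = √(-87)*(-12 + 28) = (I*√87)*16 = 16*I*√87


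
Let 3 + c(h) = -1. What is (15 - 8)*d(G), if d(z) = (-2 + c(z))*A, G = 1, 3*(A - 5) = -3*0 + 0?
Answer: -210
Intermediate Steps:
c(h) = -4 (c(h) = -3 - 1 = -4)
A = 5 (A = 5 + (-3*0 + 0)/3 = 5 + (0 + 0)/3 = 5 + (⅓)*0 = 5 + 0 = 5)
d(z) = -30 (d(z) = (-2 - 4)*5 = -6*5 = -30)
(15 - 8)*d(G) = (15 - 8)*(-30) = 7*(-30) = -210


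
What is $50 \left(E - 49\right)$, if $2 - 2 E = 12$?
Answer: $-2700$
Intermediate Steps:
$E = -5$ ($E = 1 - 6 = -5$)
$50 \left(E - 49\right) = 50 \left(-5 - 49\right) = 50 \left(-54\right) = -2700$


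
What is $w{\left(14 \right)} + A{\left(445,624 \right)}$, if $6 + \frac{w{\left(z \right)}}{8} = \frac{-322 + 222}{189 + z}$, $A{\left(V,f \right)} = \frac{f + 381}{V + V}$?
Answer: $- \frac{1836029}{36134} \approx -50.812$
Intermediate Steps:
$A{\left(V,f \right)} = \frac{381 + f}{2 V}$
$w{\left(z \right)} = -48 - \frac{800}{189 + z}$ ($w{\left(z \right)} = -48 + 8 \frac{-322 + 222}{189 + z} = -48 + 8 \left(- \frac{100}{189 + z}\right) = -48 - \frac{800}{189 + z}$)
$w{\left(14 \right)} + A{\left(445,624 \right)} = \frac{16 \left(-617 - 42\right)}{189 + 14} + \frac{381 + 624}{2 \cdot 445} = \frac{16 \left(-617 - 42\right)}{203} + \frac{1}{2} \cdot \frac{1}{445} \cdot 1005 = 16 \cdot \frac{1}{203} \left(-659\right) + \frac{201}{178} = - \frac{10544}{203} + \frac{201}{178} = - \frac{1836029}{36134}$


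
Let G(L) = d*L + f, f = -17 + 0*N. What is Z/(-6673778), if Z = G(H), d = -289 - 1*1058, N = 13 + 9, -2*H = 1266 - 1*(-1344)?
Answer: -878909/3336889 ≈ -0.26339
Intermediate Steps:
H = -1305 (H = -(1266 - 1*(-1344))/2 = -(1266 + 1344)/2 = -1/2*2610 = -1305)
N = 22
f = -17 (f = -17 + 0*22 = -17 + 0 = -17)
d = -1347 (d = -289 - 1058 = -1347)
G(L) = -17 - 1347*L (G(L) = -1347*L - 17 = -17 - 1347*L)
Z = 1757818 (Z = -17 - 1347*(-1305) = -17 + 1757835 = 1757818)
Z/(-6673778) = 1757818/(-6673778) = 1757818*(-1/6673778) = -878909/3336889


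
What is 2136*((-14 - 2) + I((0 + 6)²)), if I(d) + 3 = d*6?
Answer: 420792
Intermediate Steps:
I(d) = -3 + 6*d (I(d) = -3 + d*6 = -3 + 6*d)
2136*((-14 - 2) + I((0 + 6)²)) = 2136*((-14 - 2) + (-3 + 6*(0 + 6)²)) = 2136*(-16 + (-3 + 6*6²)) = 2136*(-16 + (-3 + 6*36)) = 2136*(-16 + (-3 + 216)) = 2136*(-16 + 213) = 2136*197 = 420792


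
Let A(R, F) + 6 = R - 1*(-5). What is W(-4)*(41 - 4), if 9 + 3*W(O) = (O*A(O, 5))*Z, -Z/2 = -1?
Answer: 1147/3 ≈ 382.33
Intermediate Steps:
Z = 2 (Z = -2*(-1) = 2)
A(R, F) = -1 + R (A(R, F) = -6 + (R - 1*(-5)) = -6 + (R + 5) = -6 + (5 + R) = -1 + R)
W(O) = -3 + 2*O*(-1 + O)/3 (W(O) = -3 + ((O*(-1 + O))*2)/3 = -3 + (2*O*(-1 + O))/3 = -3 + 2*O*(-1 + O)/3)
W(-4)*(41 - 4) = (-3 + (⅔)*(-4)*(-1 - 4))*(41 - 4) = (-3 + (⅔)*(-4)*(-5))*37 = (-3 + 40/3)*37 = (31/3)*37 = 1147/3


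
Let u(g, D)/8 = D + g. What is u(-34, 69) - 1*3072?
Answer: -2792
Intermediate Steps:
u(g, D) = 8*D + 8*g (u(g, D) = 8*(D + g) = 8*D + 8*g)
u(-34, 69) - 1*3072 = (8*69 + 8*(-34)) - 1*3072 = (552 - 272) - 3072 = 280 - 3072 = -2792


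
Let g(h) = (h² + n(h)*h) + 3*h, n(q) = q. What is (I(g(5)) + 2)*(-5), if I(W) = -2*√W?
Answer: -10 + 10*√65 ≈ 70.623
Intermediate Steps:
g(h) = 2*h² + 3*h (g(h) = (h² + h*h) + 3*h = (h² + h²) + 3*h = 2*h² + 3*h)
(I(g(5)) + 2)*(-5) = (-2*√5*√(3 + 2*5) + 2)*(-5) = (-2*√5*√(3 + 10) + 2)*(-5) = (-2*√65 + 2)*(-5) = (2 - 2*√65)*(-5) = -10 + 10*√65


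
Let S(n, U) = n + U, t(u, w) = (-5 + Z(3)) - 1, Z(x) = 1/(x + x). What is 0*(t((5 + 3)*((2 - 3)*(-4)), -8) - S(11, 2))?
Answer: 0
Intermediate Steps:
Z(x) = 1/(2*x)
t(u, w) = -35/6 (t(u, w) = (-5 + (½)/3) - 1 = (-5 + (½)*(⅓)) - 1 = (-5 + ⅙) - 1 = -29/6 - 1 = -35/6)
S(n, U) = U + n
0*(t((5 + 3)*((2 - 3)*(-4)), -8) - S(11, 2)) = 0*(-35/6 - (2 + 11)) = 0*(-35/6 - 1*13) = 0*(-35/6 - 13) = 0*(-113/6) = 0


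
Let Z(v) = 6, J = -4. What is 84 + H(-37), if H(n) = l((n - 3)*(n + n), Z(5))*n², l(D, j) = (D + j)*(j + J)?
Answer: 8120992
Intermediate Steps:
l(D, j) = (-4 + j)*(D + j) (l(D, j) = (D + j)*(j - 4) = (D + j)*(-4 + j) = (-4 + j)*(D + j))
H(n) = n²*(12 + 4*n*(-3 + n)) (H(n) = (6² - 4*(n - 3)*(n + n) - 4*6 + ((n - 3)*(n + n))*6)*n² = (36 - 4*(-3 + n)*2*n - 24 + ((-3 + n)*(2*n))*6)*n² = (36 - 8*n*(-3 + n) - 24 + (2*n*(-3 + n))*6)*n² = (36 - 8*n*(-3 + n) - 24 + 12*n*(-3 + n))*n² = (12 + 4*n*(-3 + n))*n² = n²*(12 + 4*n*(-3 + n)))
84 + H(-37) = 84 + 4*(-37)²*(3 - 37*(-3 - 37)) = 84 + 4*1369*(3 - 37*(-40)) = 84 + 4*1369*(3 + 1480) = 84 + 4*1369*1483 = 84 + 8120908 = 8120992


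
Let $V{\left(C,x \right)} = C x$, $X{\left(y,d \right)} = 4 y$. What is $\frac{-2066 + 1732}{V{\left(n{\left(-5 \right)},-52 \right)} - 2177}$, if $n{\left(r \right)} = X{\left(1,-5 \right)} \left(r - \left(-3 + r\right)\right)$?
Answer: $\frac{334}{2801} \approx 0.11924$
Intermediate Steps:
$n{\left(r \right)} = 12$ ($n{\left(r \right)} = 4 \cdot 1 \left(r - \left(-3 + r\right)\right) = 4 \cdot 3 = 12$)
$\frac{-2066 + 1732}{V{\left(n{\left(-5 \right)},-52 \right)} - 2177} = \frac{-2066 + 1732}{12 \left(-52\right) - 2177} = - \frac{334}{-624 - 2177} = - \frac{334}{-2801} = \left(-334\right) \left(- \frac{1}{2801}\right) = \frac{334}{2801}$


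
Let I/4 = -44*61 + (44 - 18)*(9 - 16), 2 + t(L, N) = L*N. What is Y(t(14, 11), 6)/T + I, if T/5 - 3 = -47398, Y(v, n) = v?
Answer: -2716681552/236975 ≈ -11464.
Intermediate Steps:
t(L, N) = -2 + L*N
T = -236975 (T = 15 + 5*(-47398) = 15 - 236990 = -236975)
I = -11464 (I = 4*(-44*61 + (44 - 18)*(9 - 16)) = 4*(-2684 + 26*(-7)) = 4*(-2684 - 182) = 4*(-2866) = -11464)
Y(t(14, 11), 6)/T + I = (-2 + 14*11)/(-236975) - 11464 = (-2 + 154)*(-1/236975) - 11464 = 152*(-1/236975) - 11464 = -152/236975 - 11464 = -2716681552/236975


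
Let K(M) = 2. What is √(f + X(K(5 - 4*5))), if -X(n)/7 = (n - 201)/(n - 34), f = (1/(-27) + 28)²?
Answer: √34450606/216 ≈ 27.173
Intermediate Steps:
f = 570025/729 (f = (-1/27 + 28)² = (755/27)² = 570025/729 ≈ 781.93)
X(n) = -7*(-201 + n)/(-34 + n) (X(n) = -7*(n - 201)/(n - 34) = -7*(-201 + n)/(-34 + n))
√(f + X(K(5 - 4*5))) = √(570025/729 + 7*(201 - 1*2)/(-34 + 2)) = √(570025/729 + 7*(201 - 2)/(-32)) = √(570025/729 + 7*(-1/32)*199) = √(570025/729 - 1393/32) = √(17225303/23328) = √34450606/216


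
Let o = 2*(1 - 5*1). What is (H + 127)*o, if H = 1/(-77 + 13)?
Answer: -8127/8 ≈ -1015.9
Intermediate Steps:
H = -1/64 (H = 1/(-64) = -1/64 ≈ -0.015625)
o = -8 (o = 2*(1 - 5) = 2*(-4) = -8)
(H + 127)*o = (-1/64 + 127)*(-8) = (8127/64)*(-8) = -8127/8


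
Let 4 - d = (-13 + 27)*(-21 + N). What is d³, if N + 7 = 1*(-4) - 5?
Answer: 142236648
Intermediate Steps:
N = -16 (N = -7 + (1*(-4) - 5) = -7 + (-4 - 5) = -7 - 9 = -16)
d = 522 (d = 4 - (-13 + 27)*(-21 - 16) = 4 - 14*(-37) = 4 - 1*(-518) = 4 + 518 = 522)
d³ = 522³ = 142236648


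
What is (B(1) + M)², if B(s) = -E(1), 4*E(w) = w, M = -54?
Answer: 47089/16 ≈ 2943.1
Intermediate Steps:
E(w) = w/4
B(s) = -¼ (B(s) = -1/4 = -1*¼ = -¼)
(B(1) + M)² = (-¼ - 54)² = (-217/4)² = 47089/16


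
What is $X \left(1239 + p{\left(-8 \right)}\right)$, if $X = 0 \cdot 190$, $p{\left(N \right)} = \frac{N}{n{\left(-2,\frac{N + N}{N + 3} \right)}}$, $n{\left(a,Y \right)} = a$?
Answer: $0$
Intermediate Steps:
$p{\left(N \right)} = - \frac{N}{2}$ ($p{\left(N \right)} = \frac{N}{-2} = N \left(- \frac{1}{2}\right) = - \frac{N}{2}$)
$X = 0$
$X \left(1239 + p{\left(-8 \right)}\right) = 0 \left(1239 - -4\right) = 0 \left(1239 + 4\right) = 0 \cdot 1243 = 0$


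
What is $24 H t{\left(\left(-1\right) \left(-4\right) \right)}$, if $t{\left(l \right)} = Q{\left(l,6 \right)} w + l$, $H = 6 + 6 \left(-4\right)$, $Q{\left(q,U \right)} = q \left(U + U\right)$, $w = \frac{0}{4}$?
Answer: $-1728$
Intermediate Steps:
$w = 0$ ($w = 0 \cdot \frac{1}{4} = 0$)
$Q{\left(q,U \right)} = 2 U q$ ($Q{\left(q,U \right)} = q 2 U = 2 U q$)
$H = -18$ ($H = 6 - 24 = -18$)
$t{\left(l \right)} = l$ ($t{\left(l \right)} = 2 \cdot 6 l 0 + l = 12 l 0 + l = 0 + l = l$)
$24 H t{\left(\left(-1\right) \left(-4\right) \right)} = 24 \left(-18\right) \left(\left(-1\right) \left(-4\right)\right) = \left(-432\right) 4 = -1728$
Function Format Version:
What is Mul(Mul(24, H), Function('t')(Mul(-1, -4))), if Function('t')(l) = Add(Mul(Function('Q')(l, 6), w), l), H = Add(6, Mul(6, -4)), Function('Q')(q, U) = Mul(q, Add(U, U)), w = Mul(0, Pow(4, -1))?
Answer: -1728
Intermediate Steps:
w = 0 (w = Mul(0, Rational(1, 4)) = 0)
Function('Q')(q, U) = Mul(2, U, q) (Function('Q')(q, U) = Mul(q, Mul(2, U)) = Mul(2, U, q))
H = -18 (H = Add(6, -24) = -18)
Function('t')(l) = l (Function('t')(l) = Add(Mul(Mul(2, 6, l), 0), l) = Add(Mul(Mul(12, l), 0), l) = Add(0, l) = l)
Mul(Mul(24, H), Function('t')(Mul(-1, -4))) = Mul(Mul(24, -18), Mul(-1, -4)) = Mul(-432, 4) = -1728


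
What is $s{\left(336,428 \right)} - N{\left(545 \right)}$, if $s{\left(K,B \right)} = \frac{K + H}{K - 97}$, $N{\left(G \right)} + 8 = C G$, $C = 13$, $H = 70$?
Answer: $- \frac{1690997}{239} \approx -7075.3$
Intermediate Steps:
$N{\left(G \right)} = -8 + 13 G$
$s{\left(K,B \right)} = \frac{70 + K}{-97 + K}$ ($s{\left(K,B \right)} = \frac{K + 70}{K - 97} = \frac{70 + K}{-97 + K}$)
$s{\left(336,428 \right)} - N{\left(545 \right)} = \frac{70 + 336}{-97 + 336} - \left(-8 + 13 \cdot 545\right) = \frac{1}{239} \cdot 406 - \left(-8 + 7085\right) = \frac{1}{239} \cdot 406 - 7077 = \frac{406}{239} - 7077 = - \frac{1690997}{239}$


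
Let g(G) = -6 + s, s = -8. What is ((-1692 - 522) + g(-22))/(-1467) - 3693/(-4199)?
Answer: 14773003/6159933 ≈ 2.3982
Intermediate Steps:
g(G) = -14 (g(G) = -6 - 8 = -14)
((-1692 - 522) + g(-22))/(-1467) - 3693/(-4199) = ((-1692 - 522) - 14)/(-1467) - 3693/(-4199) = (-2214 - 14)*(-1/1467) - 3693*(-1/4199) = -2228*(-1/1467) + 3693/4199 = 2228/1467 + 3693/4199 = 14773003/6159933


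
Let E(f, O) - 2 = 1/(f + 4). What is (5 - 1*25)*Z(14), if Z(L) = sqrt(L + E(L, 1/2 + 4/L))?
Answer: -170*sqrt(2)/3 ≈ -80.139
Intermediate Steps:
E(f, O) = 2 + 1/(4 + f) (E(f, O) = 2 + 1/(f + 4) = 2 + 1/(4 + f))
Z(L) = sqrt(L + (9 + 2*L)/(4 + L))
(5 - 1*25)*Z(14) = (5 - 1*25)*sqrt((9 + 14**2 + 6*14)/(4 + 14)) = (5 - 25)*sqrt((9 + 196 + 84)/18) = -20*17*sqrt(2)/6 = -170*sqrt(2)/3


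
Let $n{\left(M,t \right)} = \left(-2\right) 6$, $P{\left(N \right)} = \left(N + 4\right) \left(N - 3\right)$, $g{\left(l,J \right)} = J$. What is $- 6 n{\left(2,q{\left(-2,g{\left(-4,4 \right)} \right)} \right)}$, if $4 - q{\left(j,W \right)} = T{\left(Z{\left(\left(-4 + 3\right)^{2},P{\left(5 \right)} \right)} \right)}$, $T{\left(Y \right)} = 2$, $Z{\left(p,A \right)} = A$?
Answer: $72$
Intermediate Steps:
$P{\left(N \right)} = \left(-3 + N\right) \left(4 + N\right)$ ($P{\left(N \right)} = \left(4 + N\right) \left(-3 + N\right) = \left(-3 + N\right) \left(4 + N\right)$)
$q{\left(j,W \right)} = 2$ ($q{\left(j,W \right)} = 4 - 2 = 2$)
$n{\left(M,t \right)} = -12$
$- 6 n{\left(2,q{\left(-2,g{\left(-4,4 \right)} \right)} \right)} = \left(-6\right) \left(-12\right) = 72$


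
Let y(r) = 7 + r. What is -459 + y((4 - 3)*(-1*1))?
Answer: -453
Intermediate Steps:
-459 + y((4 - 3)*(-1*1)) = -459 + (7 + (4 - 3)*(-1*1)) = -459 + (7 + 1*(-1)) = -459 + (7 - 1) = -459 + 6 = -453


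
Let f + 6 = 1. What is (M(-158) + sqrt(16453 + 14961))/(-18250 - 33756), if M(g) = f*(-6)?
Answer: -15/26003 - sqrt(31414)/52006 ≈ -0.0039849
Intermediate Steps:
f = -5 (f = -6 + 1 = -5)
M(g) = 30 (M(g) = -5*(-6) = 30)
(M(-158) + sqrt(16453 + 14961))/(-18250 - 33756) = (30 + sqrt(16453 + 14961))/(-18250 - 33756) = (30 + sqrt(31414))/(-52006) = (30 + sqrt(31414))*(-1/52006) = -15/26003 - sqrt(31414)/52006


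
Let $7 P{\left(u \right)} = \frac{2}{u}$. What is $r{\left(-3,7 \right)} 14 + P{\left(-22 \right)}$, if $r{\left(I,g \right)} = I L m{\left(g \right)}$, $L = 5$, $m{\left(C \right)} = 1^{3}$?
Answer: $- \frac{16171}{77} \approx -210.01$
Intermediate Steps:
$m{\left(C \right)} = 1$
$P{\left(u \right)} = \frac{2}{7 u}$ ($P{\left(u \right)} = \frac{2 \frac{1}{u}}{7} = \frac{2}{7 u}$)
$r{\left(I,g \right)} = 5 I$ ($r{\left(I,g \right)} = I 5 \cdot 1 = 5 I 1 = 5 I$)
$r{\left(-3,7 \right)} 14 + P{\left(-22 \right)} = 5 \left(-3\right) 14 + \frac{2}{7 \left(-22\right)} = \left(-15\right) 14 + \frac{2}{7} \left(- \frac{1}{22}\right) = -210 - \frac{1}{77} = - \frac{16171}{77}$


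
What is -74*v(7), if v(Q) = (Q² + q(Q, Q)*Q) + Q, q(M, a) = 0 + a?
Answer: -7770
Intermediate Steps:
q(M, a) = a
v(Q) = Q + 2*Q² (v(Q) = (Q² + Q*Q) + Q = (Q² + Q²) + Q = 2*Q² + Q = Q + 2*Q²)
-74*v(7) = -518*(1 + 2*7) = -518*(1 + 14) = -518*15 = -74*105 = -7770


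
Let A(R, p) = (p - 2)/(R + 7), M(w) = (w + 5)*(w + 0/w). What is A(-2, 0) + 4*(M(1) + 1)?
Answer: 138/5 ≈ 27.600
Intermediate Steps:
M(w) = w*(5 + w) (M(w) = (5 + w)*(w + 0) = (5 + w)*w = w*(5 + w))
A(R, p) = (-2 + p)/(7 + R)
A(-2, 0) + 4*(M(1) + 1) = (-2 + 0)/(7 - 2) + 4*(1*(5 + 1) + 1) = -2/5 + 4*(1*6 + 1) = (1/5)*(-2) + 4*(6 + 1) = -2/5 + 4*7 = -2/5 + 28 = 138/5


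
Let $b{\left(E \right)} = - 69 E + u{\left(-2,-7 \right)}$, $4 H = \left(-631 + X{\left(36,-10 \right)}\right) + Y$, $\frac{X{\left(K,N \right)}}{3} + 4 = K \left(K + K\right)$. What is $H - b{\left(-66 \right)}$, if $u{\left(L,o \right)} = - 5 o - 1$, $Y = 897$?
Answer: $- \frac{5161}{2} \approx -2580.5$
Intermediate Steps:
$X{\left(K,N \right)} = -12 + 6 K^{2}$ ($X{\left(K,N \right)} = -12 + 3 K \left(K + K\right) = -12 + 3 K 2 K = -12 + 3 \cdot 2 K^{2} = -12 + 6 K^{2}$)
$u{\left(L,o \right)} = -1 - 5 o$
$H = \frac{4015}{2}$ ($H = \frac{\left(-631 - \left(12 - 6 \cdot 36^{2}\right)\right) + 897}{4} = \frac{\left(-631 + \left(-12 + 6 \cdot 1296\right)\right) + 897}{4} = \frac{\left(-631 + \left(-12 + 7776\right)\right) + 897}{4} = \frac{\left(-631 + 7764\right) + 897}{4} = \frac{7133 + 897}{4} = \frac{1}{4} \cdot 8030 = \frac{4015}{2} \approx 2007.5$)
$b{\left(E \right)} = 34 - 69 E$ ($b{\left(E \right)} = - 69 E - -34 = - 69 E + \left(-1 + 35\right) = - 69 E + 34 = 34 - 69 E$)
$H - b{\left(-66 \right)} = \frac{4015}{2} - \left(34 - -4554\right) = \frac{4015}{2} - \left(34 + 4554\right) = \frac{4015}{2} - 4588 = - \frac{5161}{2}$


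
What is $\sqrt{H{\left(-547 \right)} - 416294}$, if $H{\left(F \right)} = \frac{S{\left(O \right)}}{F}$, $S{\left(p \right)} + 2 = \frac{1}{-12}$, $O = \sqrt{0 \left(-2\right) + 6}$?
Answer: $\frac{i \sqrt{4484120771031}}{3282} \approx 645.21 i$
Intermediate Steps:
$O = \sqrt{6}$ ($O = \sqrt{0 + 6} = \sqrt{6} \approx 2.4495$)
$S{\left(p \right)} = - \frac{25}{12}$ ($S{\left(p \right)} = -2 + \frac{1}{-12} = -2 - \frac{1}{12} = - \frac{25}{12}$)
$H{\left(F \right)} = - \frac{25}{12 F}$
$\sqrt{H{\left(-547 \right)} - 416294} = \sqrt{- \frac{25}{12 \left(-547\right)} - 416294} = \sqrt{\left(- \frac{25}{12}\right) \left(- \frac{1}{547}\right) - 416294} = \sqrt{\frac{25}{6564} - 416294} = \sqrt{- \frac{2732553791}{6564}} = \frac{i \sqrt{4484120771031}}{3282}$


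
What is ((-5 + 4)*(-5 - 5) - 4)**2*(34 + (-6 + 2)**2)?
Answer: 1800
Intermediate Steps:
((-5 + 4)*(-5 - 5) - 4)**2*(34 + (-6 + 2)**2) = (-1*(-10) - 4)**2*(34 + (-4)**2) = (10 - 4)**2*(34 + 16) = 6**2*50 = 36*50 = 1800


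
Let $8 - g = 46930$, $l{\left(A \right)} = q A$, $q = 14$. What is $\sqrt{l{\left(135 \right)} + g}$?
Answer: $2 i \sqrt{11258} \approx 212.21 i$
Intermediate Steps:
$l{\left(A \right)} = 14 A$
$g = -46922$ ($g = 8 - 46930 = -46922$)
$\sqrt{l{\left(135 \right)} + g} = \sqrt{14 \cdot 135 - 46922} = \sqrt{1890 - 46922} = \sqrt{-45032} = 2 i \sqrt{11258}$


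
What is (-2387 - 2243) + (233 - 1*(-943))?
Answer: -3454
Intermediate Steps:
(-2387 - 2243) + (233 - 1*(-943)) = -4630 + (233 + 943) = -4630 + 1176 = -3454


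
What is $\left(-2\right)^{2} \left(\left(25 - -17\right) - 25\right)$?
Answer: $68$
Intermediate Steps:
$\left(-2\right)^{2} \left(\left(25 - -17\right) - 25\right) = 4 \left(\left(25 + 17\right) - 25\right) = 4 \left(42 - 25\right) = 4 \cdot 17 = 68$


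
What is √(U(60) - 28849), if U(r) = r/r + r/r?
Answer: I*√28847 ≈ 169.84*I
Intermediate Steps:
U(r) = 2 (U(r) = 1 + 1 = 2)
√(U(60) - 28849) = √(2 - 28849) = √(-28847) = I*√28847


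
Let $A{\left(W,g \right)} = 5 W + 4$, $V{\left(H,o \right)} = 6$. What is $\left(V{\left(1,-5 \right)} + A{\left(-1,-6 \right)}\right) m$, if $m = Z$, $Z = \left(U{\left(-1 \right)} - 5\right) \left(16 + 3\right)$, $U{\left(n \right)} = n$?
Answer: $-570$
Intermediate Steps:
$A{\left(W,g \right)} = 4 + 5 W$
$Z = -114$ ($Z = \left(-1 - 5\right) \left(16 + 3\right) = \left(-6\right) 19 = -114$)
$m = -114$
$\left(V{\left(1,-5 \right)} + A{\left(-1,-6 \right)}\right) m = \left(6 + \left(4 + 5 \left(-1\right)\right)\right) \left(-114\right) = \left(6 + \left(4 - 5\right)\right) \left(-114\right) = \left(6 - 1\right) \left(-114\right) = 5 \left(-114\right) = -570$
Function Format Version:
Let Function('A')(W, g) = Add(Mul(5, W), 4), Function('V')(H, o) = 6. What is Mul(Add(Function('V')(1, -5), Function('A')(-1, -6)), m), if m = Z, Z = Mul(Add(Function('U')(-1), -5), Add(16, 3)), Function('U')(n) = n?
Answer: -570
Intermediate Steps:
Function('A')(W, g) = Add(4, Mul(5, W))
Z = -114 (Z = Mul(Add(-1, -5), Add(16, 3)) = Mul(-6, 19) = -114)
m = -114
Mul(Add(Function('V')(1, -5), Function('A')(-1, -6)), m) = Mul(Add(6, Add(4, Mul(5, -1))), -114) = Mul(Add(6, Add(4, -5)), -114) = Mul(Add(6, -1), -114) = Mul(5, -114) = -570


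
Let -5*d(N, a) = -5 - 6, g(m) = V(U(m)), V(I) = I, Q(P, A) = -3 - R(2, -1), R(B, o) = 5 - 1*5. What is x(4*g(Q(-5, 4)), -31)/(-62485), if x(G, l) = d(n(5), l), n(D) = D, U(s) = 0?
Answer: -11/312425 ≈ -3.5208e-5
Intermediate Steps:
R(B, o) = 0 (R(B, o) = 5 - 5 = 0)
Q(P, A) = -3 (Q(P, A) = -3 - 1*0 = -3 + 0 = -3)
g(m) = 0
d(N, a) = 11/5 (d(N, a) = -(-5 - 6)/5 = -⅕*(-11) = 11/5)
x(G, l) = 11/5
x(4*g(Q(-5, 4)), -31)/(-62485) = (11/5)/(-62485) = (11/5)*(-1/62485) = -11/312425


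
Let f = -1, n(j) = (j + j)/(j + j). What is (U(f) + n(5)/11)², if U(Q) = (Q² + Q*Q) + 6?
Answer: 7921/121 ≈ 65.463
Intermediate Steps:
n(j) = 1 (n(j) = (2*j)/((2*j)) = (2*j)*(1/(2*j)) = 1)
U(Q) = 6 + 2*Q² (U(Q) = (Q² + Q²) + 6 = 2*Q² + 6 = 6 + 2*Q²)
(U(f) + n(5)/11)² = ((6 + 2*(-1)²) + 1/11)² = ((6 + 2*1) + 1*(1/11))² = ((6 + 2) + 1/11)² = (8 + 1/11)² = (89/11)² = 7921/121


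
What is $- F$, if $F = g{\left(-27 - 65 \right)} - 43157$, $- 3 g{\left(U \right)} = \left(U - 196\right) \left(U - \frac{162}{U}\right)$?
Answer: $\frac{1191859}{23} \approx 51820.0$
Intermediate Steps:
$g{\left(U \right)} = - \frac{\left(-196 + U\right) \left(U - \frac{162}{U}\right)}{3}$ ($g{\left(U \right)} = - \frac{\left(U - 196\right) \left(U - \frac{162}{U}\right)}{3} = - \frac{\left(-196 + U\right) \left(U - \frac{162}{U}\right)}{3}$)
$F = - \frac{1191859}{23}$ ($F = \frac{-31752 + \left(-27 - 65\right) \left(162 - \left(-27 - 65\right)^{2} + 196 \left(-27 - 65\right)\right)}{3 \left(-27 - 65\right)} - 43157 = \frac{-31752 - 92 \left(162 - \left(-92\right)^{2} + 196 \left(-92\right)\right)}{3 \left(-92\right)} - 43157 = \frac{1}{3} \left(- \frac{1}{92}\right) \left(-31752 - 92 \left(162 - 8464 - 18032\right)\right) - 43157 = \frac{1}{3} \left(- \frac{1}{92}\right) \left(-31752 - -2422728\right) - 43157 = \frac{1}{3} \left(- \frac{1}{92}\right) \left(-31752 + 2422728\right) - 43157 = \frac{1}{3} \left(- \frac{1}{92}\right) 2390976 - 43157 = - \frac{199248}{23} - 43157 = - \frac{1191859}{23} \approx -51820.0$)
$- F = \left(-1\right) \left(- \frac{1191859}{23}\right) = \frac{1191859}{23}$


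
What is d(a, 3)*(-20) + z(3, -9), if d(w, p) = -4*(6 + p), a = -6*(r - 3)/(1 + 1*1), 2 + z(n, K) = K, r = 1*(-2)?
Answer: 709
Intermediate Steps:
r = -2
z(n, K) = -2 + K
a = 15 (a = -6*(-2 - 3)/(1 + 1*1) = -(-30)/(1 + 1) = -(-30)/2 = -6*(-5/2) = 15)
d(w, p) = -24 - 4*p
d(a, 3)*(-20) + z(3, -9) = (-24 - 4*3)*(-20) + (-2 - 9) = (-24 - 12)*(-20) - 11 = -36*(-20) - 11 = 720 - 11 = 709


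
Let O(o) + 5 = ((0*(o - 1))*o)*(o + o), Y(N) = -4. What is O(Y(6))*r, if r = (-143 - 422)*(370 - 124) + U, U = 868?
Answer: 690610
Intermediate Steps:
O(o) = -5 (O(o) = -5 + ((0*(o - 1))*o)*(o + o) = -5 + ((0*(-1 + o))*o)*(2*o) = -5 + (0*o)*(2*o) = -5 + 0*(2*o) = -5 + 0 = -5)
r = -138122 (r = (-143 - 422)*(370 - 124) + 868 = -565*246 + 868 = -138990 + 868 = -138122)
O(Y(6))*r = -5*(-138122) = 690610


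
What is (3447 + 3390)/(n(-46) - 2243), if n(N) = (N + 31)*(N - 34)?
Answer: -6837/1043 ≈ -6.5551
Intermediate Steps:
n(N) = (-34 + N)*(31 + N) (n(N) = (31 + N)*(-34 + N) = (-34 + N)*(31 + N))
(3447 + 3390)/(n(-46) - 2243) = (3447 + 3390)/((-1054 + (-46)² - 3*(-46)) - 2243) = 6837/((-1054 + 2116 + 138) - 2243) = 6837/(1200 - 2243) = 6837/(-1043) = 6837*(-1/1043) = -6837/1043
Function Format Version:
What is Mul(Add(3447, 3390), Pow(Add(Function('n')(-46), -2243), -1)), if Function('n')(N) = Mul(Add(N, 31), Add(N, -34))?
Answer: Rational(-6837, 1043) ≈ -6.5551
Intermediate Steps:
Function('n')(N) = Mul(Add(-34, N), Add(31, N)) (Function('n')(N) = Mul(Add(31, N), Add(-34, N)) = Mul(Add(-34, N), Add(31, N)))
Mul(Add(3447, 3390), Pow(Add(Function('n')(-46), -2243), -1)) = Mul(Add(3447, 3390), Pow(Add(Add(-1054, Pow(-46, 2), Mul(-3, -46)), -2243), -1)) = Mul(6837, Pow(Add(Add(-1054, 2116, 138), -2243), -1)) = Mul(6837, Pow(Add(1200, -2243), -1)) = Mul(6837, Pow(-1043, -1)) = Mul(6837, Rational(-1, 1043)) = Rational(-6837, 1043)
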